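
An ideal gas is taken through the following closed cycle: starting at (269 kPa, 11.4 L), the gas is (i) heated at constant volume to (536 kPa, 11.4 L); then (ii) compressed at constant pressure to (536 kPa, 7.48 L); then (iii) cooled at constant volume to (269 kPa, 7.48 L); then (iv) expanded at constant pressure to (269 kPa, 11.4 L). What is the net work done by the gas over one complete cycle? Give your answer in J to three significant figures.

Constant-volume legs do no work.
W(ii) = (536)(7.48 − 11.4) = -2101 J; W(iv) = (269)(11.4 − 7.48) = 1054 J.
W_net = -2101 + 1054 = -1047 J (the counter-clockwise enclosed area).

W_net ≈ -1050 J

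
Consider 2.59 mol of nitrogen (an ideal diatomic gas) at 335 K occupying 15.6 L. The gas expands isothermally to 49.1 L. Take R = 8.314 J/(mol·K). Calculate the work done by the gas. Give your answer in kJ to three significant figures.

Isothermal: W = nRT ln(V₂/V₁).
W = (2.59)(8.314)(335) × ln(49.1/15.6)
  = 7214 × 1.147
W_by_gas = 8271 J.

W ≈ 8.27 kJ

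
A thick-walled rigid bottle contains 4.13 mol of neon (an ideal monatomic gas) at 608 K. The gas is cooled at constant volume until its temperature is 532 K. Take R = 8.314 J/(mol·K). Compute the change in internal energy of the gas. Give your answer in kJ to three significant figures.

ΔU ≈ -3.91 kJ

Constant volume ⇒ W = 0, so Q = ΔU = nCᵥΔT with Cᵥ = 3R/2 = 12.47 J/(mol·K).
ΔU = (4.13)(12.47)(532 − 608) = -3914 J.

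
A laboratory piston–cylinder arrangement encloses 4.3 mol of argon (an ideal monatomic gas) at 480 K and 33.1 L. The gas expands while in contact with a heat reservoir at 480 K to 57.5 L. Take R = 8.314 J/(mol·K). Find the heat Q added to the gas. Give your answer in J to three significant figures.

Isothermal ⇒ ΔU = 0, so Q = W = nRT ln(V₂/V₁).
Q = (4.3)(8.314)(480) ln(57.5/33.1) = 17160 × 0.5523 = 9477 J.

Q ≈ 9480 J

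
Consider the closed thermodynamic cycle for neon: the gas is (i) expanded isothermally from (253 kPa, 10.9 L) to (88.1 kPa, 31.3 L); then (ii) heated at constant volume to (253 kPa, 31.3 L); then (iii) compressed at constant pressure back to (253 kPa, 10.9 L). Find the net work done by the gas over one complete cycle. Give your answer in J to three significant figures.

Leg (i): W = PᵢVᵢ ln(V_f/Vᵢ) = (2758) ln(31.3/10.9) = 2909 J.
Leg (ii): W = 0.
Leg (iii): W = PΔV = (253)(10.9 − 31.3) = -5161 J.
W_net = 2909 − 5161 = -2252 J.

W_net ≈ -2250 J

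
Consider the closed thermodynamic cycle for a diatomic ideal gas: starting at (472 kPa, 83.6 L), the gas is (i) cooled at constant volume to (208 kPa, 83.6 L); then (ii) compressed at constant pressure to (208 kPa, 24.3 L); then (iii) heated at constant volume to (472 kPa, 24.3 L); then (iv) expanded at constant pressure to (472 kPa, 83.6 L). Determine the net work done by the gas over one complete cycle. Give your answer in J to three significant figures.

Constant-volume legs do no work.
W(ii) = (208)(24.3 − 83.6) = -12334 J; W(iv) = (472)(83.6 − 24.3) = 27990 J.
W_net = -12334 + 27990 = 15655 J (the clockwise enclosed area).

W_net ≈ 15700 J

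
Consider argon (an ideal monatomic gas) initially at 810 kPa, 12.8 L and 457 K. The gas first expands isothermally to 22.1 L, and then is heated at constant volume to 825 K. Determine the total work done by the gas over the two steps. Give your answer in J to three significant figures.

W_total ≈ 5660 J

Step 1 (isothermal): W = P₁V₁ ln(V₂/V₁) = (10368) ln(22.1/12.8) = 5662 J.
Step 2 (isochoric): W = 0 (constant volume).
W_total = 5662 + 0 = 5662 J.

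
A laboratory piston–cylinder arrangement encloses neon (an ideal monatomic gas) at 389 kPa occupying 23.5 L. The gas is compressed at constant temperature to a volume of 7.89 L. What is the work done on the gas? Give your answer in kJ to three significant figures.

W ≈ 9.98 kJ

Isothermal: W = nRT ln(V₂/V₁) = P₁V₁ ln(V₂/V₁).
P₁V₁ = (389 kPa)(23.5 L) = 9142 J.
W = 9142 × ln(7.89/23.5) = 9142 × -1.091
W_by_gas = -9977 J; work on gas = −W_by = 9977 J.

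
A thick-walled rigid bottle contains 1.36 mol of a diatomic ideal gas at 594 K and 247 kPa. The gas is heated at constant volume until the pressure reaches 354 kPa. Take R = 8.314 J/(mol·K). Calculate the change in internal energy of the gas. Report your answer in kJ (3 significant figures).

Constant volume ⇒ W = 0, so Q = ΔU = nCᵥΔT with Cᵥ = 5R/2 = 20.79 J/(mol·K).
At constant V, T₂/T₁ = P₂/P₁ ⇒ ΔT = T₁(P₂/P₁ − 1) = 594·(354/247 − 1) = 257.3 K.
ΔU = (1.36)(20.79)(257.3) = 7274 J.

ΔU ≈ 7.27 kJ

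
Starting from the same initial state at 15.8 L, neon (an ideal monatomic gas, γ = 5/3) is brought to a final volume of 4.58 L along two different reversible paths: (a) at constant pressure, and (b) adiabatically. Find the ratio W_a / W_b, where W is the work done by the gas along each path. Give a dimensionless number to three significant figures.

W_a / W_b ≈ 0.369

Path (a) isobaric: W = P₁(V₂ − V₁) → W_a/(P₁V₁) = -0.7101.
Path (b) adiabatic: W = P₁V₁(1 − (V₁/V₂)^(γ−1))/(γ−1) → W_b/(P₁V₁) = -1.925.
W_a / W_b = -0.7101 / -1.925 = 0.369.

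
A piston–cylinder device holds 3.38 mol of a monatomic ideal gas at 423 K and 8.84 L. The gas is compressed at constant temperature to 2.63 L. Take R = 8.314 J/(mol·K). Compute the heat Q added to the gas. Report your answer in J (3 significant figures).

Isothermal ⇒ ΔU = 0, so Q = W = nRT ln(V₂/V₁).
Q = (3.38)(8.314)(423) ln(2.63/8.84) = 11887 × -1.212 = -14410 J.

Q ≈ -14400 J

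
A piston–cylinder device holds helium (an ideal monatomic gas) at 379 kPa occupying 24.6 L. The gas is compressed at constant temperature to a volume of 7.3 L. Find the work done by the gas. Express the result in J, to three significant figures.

Isothermal: W = nRT ln(V₂/V₁) = P₁V₁ ln(V₂/V₁).
P₁V₁ = (379 kPa)(24.6 L) = 9323 J.
W = 9323 × ln(7.3/24.6) = 9323 × -1.215
W_by_gas = -11327 J.

W ≈ -11300 J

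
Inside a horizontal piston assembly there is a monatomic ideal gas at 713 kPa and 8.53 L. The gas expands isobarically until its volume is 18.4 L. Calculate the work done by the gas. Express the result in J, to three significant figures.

W ≈ 7040 J

Isobaric: W = P ΔV.
W = (713 kPa)(18.4 − 8.53 L) = (713)(9.87) = 7037 J.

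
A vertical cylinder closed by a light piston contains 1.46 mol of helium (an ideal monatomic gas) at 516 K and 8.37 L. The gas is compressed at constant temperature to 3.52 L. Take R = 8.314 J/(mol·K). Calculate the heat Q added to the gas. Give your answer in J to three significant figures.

Q ≈ -5430 J

Isothermal ⇒ ΔU = 0, so Q = W = nRT ln(V₂/V₁).
Q = (1.46)(8.314)(516) ln(3.52/8.37) = 6263 × -0.8662 = -5425 J.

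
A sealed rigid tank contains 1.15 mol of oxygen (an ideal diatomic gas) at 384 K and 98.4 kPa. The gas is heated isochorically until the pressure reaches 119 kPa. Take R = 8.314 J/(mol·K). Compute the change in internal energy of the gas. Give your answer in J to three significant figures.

Constant volume ⇒ W = 0, so Q = ΔU = nCᵥΔT with Cᵥ = 5R/2 = 20.79 J/(mol·K).
At constant V, T₂/T₁ = P₂/P₁ ⇒ ΔT = T₁(P₂/P₁ − 1) = 384·(119/98.4 − 1) = 80.39 K.
ΔU = (1.15)(20.79)(80.39) = 1922 J.

ΔU ≈ 1920 J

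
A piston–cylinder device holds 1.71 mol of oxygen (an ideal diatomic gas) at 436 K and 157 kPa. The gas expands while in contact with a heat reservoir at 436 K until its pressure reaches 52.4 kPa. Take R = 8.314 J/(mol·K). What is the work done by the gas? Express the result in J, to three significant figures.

Isothermal process: W = nRT ln(V₂/V₁) = nRT ln(P₁/P₂).
W = (1.71)(8.314)(436) × ln(157/52.4)
  = 6199 × ln(2.996) = 6199 × 1.097
W_by_gas = 6802 J.

W ≈ 6800 J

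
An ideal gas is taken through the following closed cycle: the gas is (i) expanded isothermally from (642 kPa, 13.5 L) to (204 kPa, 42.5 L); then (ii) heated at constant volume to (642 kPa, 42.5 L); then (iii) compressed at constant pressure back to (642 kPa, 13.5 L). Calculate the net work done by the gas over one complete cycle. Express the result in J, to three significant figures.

W_net ≈ -8680 J

Leg (i): W = PᵢVᵢ ln(V_f/Vᵢ) = (8667) ln(42.5/13.5) = 9939 J.
Leg (ii): W = 0.
Leg (iii): W = PΔV = (642)(13.5 − 42.5) = -18618 J.
W_net = 9939 − 18618 = -8679 J.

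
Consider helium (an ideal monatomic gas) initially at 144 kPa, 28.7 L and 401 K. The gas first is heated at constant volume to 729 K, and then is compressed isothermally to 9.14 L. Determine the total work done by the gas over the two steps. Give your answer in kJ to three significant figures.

Step 1 (isochoric): W = 0 (constant volume).
After step 1: P = 261.8 kPa (V unchanged).
Step 2 (isothermal): W = P₁V₁ ln(V₂/V₁) = (7513) ln(9.14/28.7) = -8597 J.
W_total = 0 − 8597 = -8597 J.

W_total ≈ -8.60 kJ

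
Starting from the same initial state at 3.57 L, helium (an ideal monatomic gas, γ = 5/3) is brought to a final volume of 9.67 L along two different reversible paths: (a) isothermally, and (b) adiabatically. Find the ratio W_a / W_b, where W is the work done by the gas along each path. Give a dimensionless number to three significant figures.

W_a / W_b ≈ 1.37

Path (a) isothermal: W = P₁V₁ ln(V₂/V₁) → W_a/(P₁V₁) = 0.9965.
Path (b) adiabatic: W = P₁V₁(1 − (V₁/V₂)^(γ−1))/(γ−1) → W_b/(P₁V₁) = 0.7281.
W_a / W_b = 0.9965 / 0.7281 = 1.369.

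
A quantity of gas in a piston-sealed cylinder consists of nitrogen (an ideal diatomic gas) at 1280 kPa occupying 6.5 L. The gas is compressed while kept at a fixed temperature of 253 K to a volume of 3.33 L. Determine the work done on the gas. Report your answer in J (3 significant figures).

W ≈ 5560 J

Isothermal: W = nRT ln(V₂/V₁) = P₁V₁ ln(V₂/V₁).
P₁V₁ = (1280 kPa)(6.5 L) = 8320 J.
W = 8320 × ln(3.33/6.5) = 8320 × -0.6688
W_by_gas = -5565 J; work on gas = −W_by = 5565 J.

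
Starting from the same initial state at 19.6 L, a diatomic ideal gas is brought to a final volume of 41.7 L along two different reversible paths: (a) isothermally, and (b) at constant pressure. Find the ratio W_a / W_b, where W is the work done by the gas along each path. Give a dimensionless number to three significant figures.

Path (a) isothermal: W = P₁V₁ ln(V₂/V₁) → W_a/(P₁V₁) = 0.755.
Path (b) isobaric: W = P₁(V₂ − V₁) → W_b/(P₁V₁) = 1.128.
W_a / W_b = 0.755 / 1.128 = 0.6696.

W_a / W_b ≈ 0.670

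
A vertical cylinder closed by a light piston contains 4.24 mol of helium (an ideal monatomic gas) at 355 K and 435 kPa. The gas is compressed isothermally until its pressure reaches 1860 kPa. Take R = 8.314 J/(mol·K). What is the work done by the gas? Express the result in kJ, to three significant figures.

Isothermal process: W = nRT ln(V₂/V₁) = nRT ln(P₁/P₂).
W = (4.24)(8.314)(355) × ln(435/1860)
  = 12514 × ln(0.2339) = 12514 × -1.453
W_by_gas = -18183 J.

W ≈ -18.2 kJ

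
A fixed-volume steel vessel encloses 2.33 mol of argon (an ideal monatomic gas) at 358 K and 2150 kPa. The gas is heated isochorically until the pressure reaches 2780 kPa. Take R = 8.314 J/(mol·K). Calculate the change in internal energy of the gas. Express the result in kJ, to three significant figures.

ΔU ≈ 3.05 kJ

Constant volume ⇒ W = 0, so Q = ΔU = nCᵥΔT with Cᵥ = 3R/2 = 12.47 J/(mol·K).
At constant V, T₂/T₁ = P₂/P₁ ⇒ ΔT = T₁(P₂/P₁ − 1) = 358·(2780/2150 − 1) = 104.9 K.
ΔU = (2.33)(12.47)(104.9) = 3048 J.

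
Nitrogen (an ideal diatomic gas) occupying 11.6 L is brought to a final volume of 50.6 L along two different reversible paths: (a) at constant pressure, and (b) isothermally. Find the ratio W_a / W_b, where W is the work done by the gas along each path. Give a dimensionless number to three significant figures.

W_a / W_b ≈ 2.28

Path (a) isobaric: W = P₁(V₂ − V₁) → W_a/(P₁V₁) = 3.362.
Path (b) isothermal: W = P₁V₁ ln(V₂/V₁) → W_b/(P₁V₁) = 1.473.
W_a / W_b = 3.362 / 1.473 = 2.283.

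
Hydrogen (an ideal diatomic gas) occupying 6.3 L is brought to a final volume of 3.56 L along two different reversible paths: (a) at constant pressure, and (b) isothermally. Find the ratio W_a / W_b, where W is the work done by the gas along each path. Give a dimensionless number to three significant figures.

W_a / W_b ≈ 0.762

Path (a) isobaric: W = P₁(V₂ − V₁) → W_a/(P₁V₁) = -0.4349.
Path (b) isothermal: W = P₁V₁ ln(V₂/V₁) → W_b/(P₁V₁) = -0.5708.
W_a / W_b = -0.4349 / -0.5708 = 0.762.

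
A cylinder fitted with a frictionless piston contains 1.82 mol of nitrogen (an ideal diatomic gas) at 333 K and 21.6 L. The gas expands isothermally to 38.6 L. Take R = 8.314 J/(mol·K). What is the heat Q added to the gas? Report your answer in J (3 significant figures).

Isothermal ⇒ ΔU = 0, so Q = W = nRT ln(V₂/V₁).
Q = (1.82)(8.314)(333) ln(38.6/21.6) = 5039 × 0.5806 = 2925 J.

Q ≈ 2930 J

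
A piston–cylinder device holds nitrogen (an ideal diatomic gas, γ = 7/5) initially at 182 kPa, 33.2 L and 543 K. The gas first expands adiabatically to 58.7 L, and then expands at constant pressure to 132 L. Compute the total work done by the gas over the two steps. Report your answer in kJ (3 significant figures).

W_total ≈ 9.09 kJ

Step 1 (adiabatic): W = (P₁V₁ − P₂V₂)/(γ−1) = (6042 − 4811)/0.4 = 3079 J.
After step 1: P = 81.95 kPa, V = 58.7 L, T = 432.3 K.
Step 2 (isobaric): W = PΔV = (81.95 kPa)(132 − 58.7 L) = 6007 J.
W_total = 3079 + 6007 = 9086 J.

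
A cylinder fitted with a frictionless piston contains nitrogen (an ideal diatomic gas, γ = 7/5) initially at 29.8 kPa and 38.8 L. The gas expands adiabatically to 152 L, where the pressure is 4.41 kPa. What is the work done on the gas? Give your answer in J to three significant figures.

Adiabatic: W = (P₁V₁ − P₂V₂)/(γ − 1) with γ = 7/5.
P₁V₁ = 1156 J, P₂V₂ = 670.3 J.
W = (1156 − 670.3) / 0.4 = 1215 J.
Work on gas = −W_by = -1215 J.

W ≈ -1210 J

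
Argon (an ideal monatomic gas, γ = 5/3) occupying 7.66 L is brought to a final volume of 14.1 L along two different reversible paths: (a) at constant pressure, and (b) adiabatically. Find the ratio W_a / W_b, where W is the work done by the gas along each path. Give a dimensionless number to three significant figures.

W_a / W_b ≈ 1.68

Path (a) isobaric: W = P₁(V₂ − V₁) → W_a/(P₁V₁) = 0.8407.
Path (b) adiabatic: W = P₁V₁(1 − (V₁/V₂)^(γ−1))/(γ−1) → W_b/(P₁V₁) = 0.5013.
W_a / W_b = 0.8407 / 0.5013 = 1.677.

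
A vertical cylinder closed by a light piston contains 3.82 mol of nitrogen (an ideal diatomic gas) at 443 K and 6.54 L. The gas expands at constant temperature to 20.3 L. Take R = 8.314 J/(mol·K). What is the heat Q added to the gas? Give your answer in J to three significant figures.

Isothermal ⇒ ΔU = 0, so Q = W = nRT ln(V₂/V₁).
Q = (3.82)(8.314)(443) ln(20.3/6.54) = 14069 × 1.133 = 15936 J.

Q ≈ 15900 J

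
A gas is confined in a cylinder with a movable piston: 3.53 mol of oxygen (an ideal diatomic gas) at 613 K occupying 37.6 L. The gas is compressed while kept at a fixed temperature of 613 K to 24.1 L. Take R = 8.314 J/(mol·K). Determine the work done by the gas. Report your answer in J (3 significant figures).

Isothermal: W = nRT ln(V₂/V₁).
W = (3.53)(8.314)(613) × ln(24.1/37.6)
  = 17991 × -0.4448
W_by_gas = -8002 J.

W ≈ -8000 J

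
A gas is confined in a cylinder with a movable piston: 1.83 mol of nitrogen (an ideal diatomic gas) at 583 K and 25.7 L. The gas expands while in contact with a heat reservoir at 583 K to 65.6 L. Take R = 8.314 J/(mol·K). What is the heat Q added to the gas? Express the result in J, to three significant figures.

Q ≈ 8310 J

Isothermal ⇒ ΔU = 0, so Q = W = nRT ln(V₂/V₁).
Q = (1.83)(8.314)(583) ln(65.6/25.7) = 8870 × 0.9371 = 8312 J.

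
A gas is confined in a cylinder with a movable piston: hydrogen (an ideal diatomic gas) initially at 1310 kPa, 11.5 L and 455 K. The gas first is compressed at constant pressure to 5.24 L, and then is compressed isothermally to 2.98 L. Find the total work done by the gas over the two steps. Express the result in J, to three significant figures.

Step 1 (isobaric): W = PΔV = (1310 kPa)(5.24 − 11.5 L) = -8201 J.
After step 1: P = 1310 kPa, V = 5.24 L, T = 207.3 K.
Step 2 (isothermal): W = P₁V₁ ln(V₂/V₁) = (6864) ln(2.98/5.24) = -3874 J.
W_total = -8201 − 3874 = -12075 J.

W_total ≈ -12100 J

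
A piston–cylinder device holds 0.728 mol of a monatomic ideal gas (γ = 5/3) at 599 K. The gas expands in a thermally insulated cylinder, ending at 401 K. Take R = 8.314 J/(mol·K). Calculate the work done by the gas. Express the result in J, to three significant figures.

W ≈ 1800 J

Adiabatic ⇒ Q = 0, so W_by = −ΔU = nCᵥ(T₁ − T₂).
Cᵥ = 3R/2 = 12.47 J/(mol·K).
W = (0.728)(12.47)(599 − 401) = 1798 J.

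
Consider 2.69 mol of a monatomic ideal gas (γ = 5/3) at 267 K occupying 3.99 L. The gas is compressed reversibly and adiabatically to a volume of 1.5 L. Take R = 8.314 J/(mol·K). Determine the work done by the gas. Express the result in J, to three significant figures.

Adiabatic: TV^(γ−1) = const with γ = 5/3.
T₂ = T₁ (V₁/V₂)^(γ−1) = 267 × (3.99/1.5)^0.667 = 267 × 1.92 = 512.6 K.
W_by = nCᵥ(T₁ − T₂) = (2.69)(12.47)(267 − 512.6) = -8239 J.

W ≈ -8240 J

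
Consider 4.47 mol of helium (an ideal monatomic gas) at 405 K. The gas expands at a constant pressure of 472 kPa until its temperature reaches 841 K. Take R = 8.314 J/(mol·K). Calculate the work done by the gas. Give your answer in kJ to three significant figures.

Isobaric: W = P ΔV = nR ΔT.
W = (4.47)(8.314)(841 − 405) = 16203 J.

W ≈ 16.2 kJ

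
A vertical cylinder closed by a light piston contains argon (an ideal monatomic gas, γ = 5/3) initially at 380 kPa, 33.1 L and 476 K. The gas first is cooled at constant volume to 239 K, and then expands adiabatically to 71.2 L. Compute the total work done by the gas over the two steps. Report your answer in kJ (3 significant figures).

W_total ≈ 3.79 kJ

Step 1 (isochoric): W = 0 (constant volume).
After step 1: P = 190.8 kPa (V unchanged).
Step 2 (adiabatic): W = (P₁V₁ − P₂V₂)/(γ−1) = (6315 − 3790)/0.667 = 3788 J.
W_total = 0 + 3788 = 3788 J.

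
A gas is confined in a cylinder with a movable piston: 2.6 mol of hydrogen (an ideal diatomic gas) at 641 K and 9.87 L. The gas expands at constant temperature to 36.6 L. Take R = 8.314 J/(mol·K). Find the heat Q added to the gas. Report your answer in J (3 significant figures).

Q ≈ 18200 J

Isothermal ⇒ ΔU = 0, so Q = W = nRT ln(V₂/V₁).
Q = (2.6)(8.314)(641) ln(36.6/9.87) = 13856 × 1.311 = 18159 J.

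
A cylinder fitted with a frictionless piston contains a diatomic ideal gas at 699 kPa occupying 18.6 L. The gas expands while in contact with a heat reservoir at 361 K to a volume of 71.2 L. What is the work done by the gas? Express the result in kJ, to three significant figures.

Isothermal: W = nRT ln(V₂/V₁) = P₁V₁ ln(V₂/V₁).
P₁V₁ = (699 kPa)(18.6 L) = 13001 J.
W = 13001 × ln(71.2/18.6) = 13001 × 1.342
W_by_gas = 17452 J.

W ≈ 17.5 kJ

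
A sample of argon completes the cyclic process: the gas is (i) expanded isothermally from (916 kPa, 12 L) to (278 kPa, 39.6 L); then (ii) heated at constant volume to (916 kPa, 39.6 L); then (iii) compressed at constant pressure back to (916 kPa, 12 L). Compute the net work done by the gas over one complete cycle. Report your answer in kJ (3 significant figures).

Leg (i): W = PᵢVᵢ ln(V_f/Vᵢ) = (10992) ln(39.6/12) = 13124 J.
Leg (ii): W = 0.
Leg (iii): W = PΔV = (916)(12 − 39.6) = -25282 J.
W_net = 13124 − 25282 = -12158 J.

W_net ≈ -12.2 kJ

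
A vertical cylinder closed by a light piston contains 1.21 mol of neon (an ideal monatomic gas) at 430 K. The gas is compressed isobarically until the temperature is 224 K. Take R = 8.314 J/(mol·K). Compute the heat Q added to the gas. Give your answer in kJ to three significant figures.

Isobaric: W = nRΔT = (1.21)(8.314)(-206) = -2072 J.
ΔU = nCᵥΔT with Cᵥ = 3R/2: ΔU = (1.21)(12.47)(-206) = -3109 J.
Q = ΔU + W = -3109 − 2072 = -5181 J.

Q ≈ -5.18 kJ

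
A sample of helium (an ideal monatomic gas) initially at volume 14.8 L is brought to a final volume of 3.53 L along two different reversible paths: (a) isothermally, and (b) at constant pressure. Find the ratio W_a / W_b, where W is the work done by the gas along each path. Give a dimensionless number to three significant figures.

W_a / W_b ≈ 1.88

Path (a) isothermal: W = P₁V₁ ln(V₂/V₁) → W_a/(P₁V₁) = -1.433.
Path (b) isobaric: W = P₁(V₂ − V₁) → W_b/(P₁V₁) = -0.7615.
W_a / W_b = -1.433 / -0.7615 = 1.882.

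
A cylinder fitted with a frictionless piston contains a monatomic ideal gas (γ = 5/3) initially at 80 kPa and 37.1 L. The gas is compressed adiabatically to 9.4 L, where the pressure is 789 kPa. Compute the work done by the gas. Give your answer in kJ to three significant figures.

W ≈ -6.67 kJ

Adiabatic: W = (P₁V₁ − P₂V₂)/(γ − 1) with γ = 5/3.
P₁V₁ = 2968 J, P₂V₂ = 7417 J.
W = (2968 − 7417) / 0.6667 = -6673 J.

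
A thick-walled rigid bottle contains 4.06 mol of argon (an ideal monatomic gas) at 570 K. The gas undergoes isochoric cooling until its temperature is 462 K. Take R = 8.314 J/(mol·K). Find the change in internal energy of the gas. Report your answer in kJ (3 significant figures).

Constant volume ⇒ W = 0, so Q = ΔU = nCᵥΔT with Cᵥ = 3R/2 = 12.47 J/(mol·K).
ΔU = (4.06)(12.47)(462 − 570) = -5468 J.

ΔU ≈ -5.47 kJ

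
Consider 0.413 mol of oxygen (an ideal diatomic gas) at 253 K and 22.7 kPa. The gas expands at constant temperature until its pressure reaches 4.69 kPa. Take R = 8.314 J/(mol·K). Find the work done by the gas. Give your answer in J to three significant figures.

Isothermal process: W = nRT ln(V₂/V₁) = nRT ln(P₁/P₂).
W = (0.413)(8.314)(253) × ln(22.7/4.69)
  = 868.7 × ln(4.84) = 868.7 × 1.577
W_by_gas = 1370 J.

W ≈ 1370 J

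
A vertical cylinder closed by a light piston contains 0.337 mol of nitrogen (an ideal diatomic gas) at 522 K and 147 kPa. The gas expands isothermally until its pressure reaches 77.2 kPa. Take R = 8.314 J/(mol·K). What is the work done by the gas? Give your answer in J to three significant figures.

Isothermal process: W = nRT ln(V₂/V₁) = nRT ln(P₁/P₂).
W = (0.337)(8.314)(522) × ln(147/77.2)
  = 1463 × ln(1.904) = 1463 × 0.644
W_by_gas = 941.9 J.

W ≈ 942 J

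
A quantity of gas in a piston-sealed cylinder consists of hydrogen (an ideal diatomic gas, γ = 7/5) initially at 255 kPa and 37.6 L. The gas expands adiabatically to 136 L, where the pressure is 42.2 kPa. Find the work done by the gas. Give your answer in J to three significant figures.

W ≈ 9620 J

Adiabatic: W = (P₁V₁ − P₂V₂)/(γ − 1) with γ = 7/5.
P₁V₁ = 9588 J, P₂V₂ = 5739 J.
W = (9588 − 5739) / 0.4 = 9622 J.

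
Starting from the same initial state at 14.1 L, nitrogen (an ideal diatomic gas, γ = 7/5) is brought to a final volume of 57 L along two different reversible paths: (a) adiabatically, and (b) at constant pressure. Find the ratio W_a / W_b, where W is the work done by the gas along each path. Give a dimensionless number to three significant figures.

Path (a) adiabatic: W = P₁V₁(1 − (V₁/V₂)^(γ−1))/(γ−1) → W_a/(P₁V₁) = 1.07.
Path (b) isobaric: W = P₁(V₂ − V₁) → W_b/(P₁V₁) = 3.043.
W_a / W_b = 1.07 / 3.043 = 0.3517.

W_a / W_b ≈ 0.352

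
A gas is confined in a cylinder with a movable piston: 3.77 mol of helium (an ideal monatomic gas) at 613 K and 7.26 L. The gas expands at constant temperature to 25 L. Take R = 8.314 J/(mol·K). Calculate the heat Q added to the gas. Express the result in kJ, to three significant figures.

Q ≈ 23.8 kJ

Isothermal ⇒ ΔU = 0, so Q = W = nRT ln(V₂/V₁).
Q = (3.77)(8.314)(613) ln(25/7.26) = 19214 × 1.236 = 23758 J.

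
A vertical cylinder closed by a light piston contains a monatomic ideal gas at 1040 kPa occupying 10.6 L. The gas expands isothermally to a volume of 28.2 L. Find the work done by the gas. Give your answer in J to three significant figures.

Isothermal: W = nRT ln(V₂/V₁) = P₁V₁ ln(V₂/V₁).
P₁V₁ = (1040 kPa)(10.6 L) = 11024 J.
W = 11024 × ln(28.2/10.6) = 11024 × 0.9785
W_by_gas = 10787 J.

W ≈ 10800 J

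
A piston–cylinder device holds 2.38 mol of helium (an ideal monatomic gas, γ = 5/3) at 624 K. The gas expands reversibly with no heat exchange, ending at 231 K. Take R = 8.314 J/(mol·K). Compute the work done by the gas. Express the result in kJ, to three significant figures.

Adiabatic ⇒ Q = 0, so W_by = −ΔU = nCᵥ(T₁ − T₂).
Cᵥ = 3R/2 = 12.47 J/(mol·K).
W = (2.38)(12.47)(624 − 231) = 11665 J.

W ≈ 11.7 kJ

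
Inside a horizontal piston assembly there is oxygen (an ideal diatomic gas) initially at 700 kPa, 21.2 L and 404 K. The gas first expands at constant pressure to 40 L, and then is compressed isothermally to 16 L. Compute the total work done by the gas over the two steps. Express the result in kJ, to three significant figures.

W_total ≈ -12.5 kJ

Step 1 (isobaric): W = PΔV = (700 kPa)(40 − 21.2 L) = 13160 J.
After step 1: P = 700 kPa, V = 40 L, T = 762.3 K.
Step 2 (isothermal): W = P₁V₁ ln(V₂/V₁) = (28000) ln(16/40) = -25656 J.
W_total = 13160 − 25656 = -12496 J.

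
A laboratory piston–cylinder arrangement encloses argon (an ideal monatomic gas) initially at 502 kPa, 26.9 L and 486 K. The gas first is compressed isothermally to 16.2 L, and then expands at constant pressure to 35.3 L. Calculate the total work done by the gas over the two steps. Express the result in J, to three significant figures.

W_total ≈ 9070 J

Step 1 (isothermal): W = P₁V₁ ln(V₂/V₁) = (13504) ln(16.2/26.9) = -6848 J.
After step 1: P = 833.6 kPa, V = 16.2 L, T = 486 K.
Step 2 (isobaric): W = PΔV = (833.6 kPa)(35.3 − 16.2 L) = 15921 J.
W_total = -6848 + 15921 = 9073 J.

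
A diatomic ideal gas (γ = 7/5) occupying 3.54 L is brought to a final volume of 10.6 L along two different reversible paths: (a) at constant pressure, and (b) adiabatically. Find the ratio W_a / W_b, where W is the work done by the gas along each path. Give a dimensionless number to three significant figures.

W_a / W_b ≈ 2.25

Path (a) isobaric: W = P₁(V₂ − V₁) → W_a/(P₁V₁) = 1.994.
Path (b) adiabatic: W = P₁V₁(1 − (V₁/V₂)^(γ−1))/(γ−1) → W_b/(P₁V₁) = 0.8878.
W_a / W_b = 1.994 / 0.8878 = 2.246.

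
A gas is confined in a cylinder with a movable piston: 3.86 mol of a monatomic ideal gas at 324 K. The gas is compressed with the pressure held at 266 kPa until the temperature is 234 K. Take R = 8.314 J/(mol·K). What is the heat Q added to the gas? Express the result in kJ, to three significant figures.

Isobaric: W = nRΔT = (3.86)(8.314)(-90) = -2888 J.
ΔU = nCᵥΔT with Cᵥ = 3R/2: ΔU = (3.86)(12.47)(-90) = -4332 J.
Q = ΔU + W = -4332 − 2888 = -7221 J.

Q ≈ -7.22 kJ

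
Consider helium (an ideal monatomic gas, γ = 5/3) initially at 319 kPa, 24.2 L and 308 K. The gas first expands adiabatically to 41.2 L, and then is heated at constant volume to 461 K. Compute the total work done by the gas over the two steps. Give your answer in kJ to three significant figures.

Step 1 (adiabatic): W = (P₁V₁ − P₂V₂)/(γ−1) = (7720 − 5414)/0.667 = 3458 J.
Step 2 (isochoric): W = 0 (constant volume).
W_total = 3458 + 0 = 3458 J.

W_total ≈ 3.46 kJ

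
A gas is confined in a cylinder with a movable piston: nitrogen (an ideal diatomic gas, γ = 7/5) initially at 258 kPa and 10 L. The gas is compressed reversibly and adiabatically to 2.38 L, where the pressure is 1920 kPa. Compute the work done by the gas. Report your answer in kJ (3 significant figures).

W ≈ -4.97 kJ

Adiabatic: W = (P₁V₁ − P₂V₂)/(γ − 1) with γ = 7/5.
P₁V₁ = 2580 J, P₂V₂ = 4570 J.
W = (2580 − 4570) / 0.4 = -4974 J.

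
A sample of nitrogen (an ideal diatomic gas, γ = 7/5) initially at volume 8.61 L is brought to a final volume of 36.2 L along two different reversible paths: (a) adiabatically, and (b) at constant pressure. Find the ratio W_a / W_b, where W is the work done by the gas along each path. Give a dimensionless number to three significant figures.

Path (a) adiabatic: W = P₁V₁(1 − (V₁/V₂)^(γ−1))/(γ−1) → W_a/(P₁V₁) = 1.092.
Path (b) isobaric: W = P₁(V₂ − V₁) → W_b/(P₁V₁) = 3.204.
W_a / W_b = 1.092 / 3.204 = 0.3409.

W_a / W_b ≈ 0.341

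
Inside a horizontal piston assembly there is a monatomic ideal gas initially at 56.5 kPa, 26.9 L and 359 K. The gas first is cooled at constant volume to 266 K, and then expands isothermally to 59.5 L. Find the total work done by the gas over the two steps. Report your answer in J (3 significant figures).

Step 1 (isochoric): W = 0 (constant volume).
After step 1: P = 41.86 kPa (V unchanged).
Step 2 (isothermal): W = P₁V₁ ln(V₂/V₁) = (1126) ln(59.5/26.9) = 894 J.
W_total = 0 + 894 = 894 J.

W_total ≈ 894 J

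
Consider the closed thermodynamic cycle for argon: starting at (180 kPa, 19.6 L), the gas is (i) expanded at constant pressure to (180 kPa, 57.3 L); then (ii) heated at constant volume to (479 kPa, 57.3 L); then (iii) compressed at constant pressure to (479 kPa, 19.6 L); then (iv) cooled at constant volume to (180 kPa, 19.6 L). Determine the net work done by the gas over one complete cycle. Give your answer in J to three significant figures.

Constant-volume legs do no work.
W(i) = (180)(57.3 − 19.6) = 6786 J; W(iii) = (479)(19.6 − 57.3) = -18058 J.
W_net = 6786 − 18058 = -11272 J (the counter-clockwise enclosed area).

W_net ≈ -11300 J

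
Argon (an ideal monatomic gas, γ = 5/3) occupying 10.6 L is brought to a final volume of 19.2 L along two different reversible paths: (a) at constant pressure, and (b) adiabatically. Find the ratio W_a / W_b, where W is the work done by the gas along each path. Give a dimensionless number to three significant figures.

W_a / W_b ≈ 1.65

Path (a) isobaric: W = P₁(V₂ − V₁) → W_a/(P₁V₁) = 0.8113.
Path (b) adiabatic: W = P₁V₁(1 − (V₁/V₂)^(γ−1))/(γ−1) → W_b/(P₁V₁) = 0.4905.
W_a / W_b = 0.8113 / 0.4905 = 1.654.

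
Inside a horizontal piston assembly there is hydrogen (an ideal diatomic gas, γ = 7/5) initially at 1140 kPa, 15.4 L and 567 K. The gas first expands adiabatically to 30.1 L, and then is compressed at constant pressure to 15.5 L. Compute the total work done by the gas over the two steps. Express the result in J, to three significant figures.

Step 1 (adiabatic): W = (P₁V₁ − P₂V₂)/(γ−1) = (17556 − 13428)/0.4 = 10320 J.
After step 1: P = 446.1 kPa, V = 30.1 L, T = 433.7 K.
Step 2 (isobaric): W = PΔV = (446.1 kPa)(15.5 − 30.1 L) = -6513 J.
W_total = 10320 − 6513 = 3807 J.

W_total ≈ 3810 J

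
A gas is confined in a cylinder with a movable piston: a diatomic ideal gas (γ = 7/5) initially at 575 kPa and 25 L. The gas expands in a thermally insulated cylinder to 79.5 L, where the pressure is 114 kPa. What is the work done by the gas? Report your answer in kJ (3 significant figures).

Adiabatic: W = (P₁V₁ − P₂V₂)/(γ − 1) with γ = 7/5.
P₁V₁ = 14375 J, P₂V₂ = 9063 J.
W = (14375 − 9063) / 0.4 = 13280 J.

W ≈ 13.3 kJ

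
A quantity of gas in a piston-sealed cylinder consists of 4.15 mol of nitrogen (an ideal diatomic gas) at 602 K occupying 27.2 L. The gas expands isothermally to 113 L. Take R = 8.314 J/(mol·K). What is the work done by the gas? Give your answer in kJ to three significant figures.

W ≈ 29.6 kJ

Isothermal: W = nRT ln(V₂/V₁).
W = (4.15)(8.314)(602) × ln(113/27.2)
  = 20771 × 1.424
W_by_gas = 29581 J.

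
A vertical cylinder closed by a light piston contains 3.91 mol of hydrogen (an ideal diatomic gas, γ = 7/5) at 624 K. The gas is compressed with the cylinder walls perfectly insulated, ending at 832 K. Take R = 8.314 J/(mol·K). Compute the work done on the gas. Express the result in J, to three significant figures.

Adiabatic ⇒ Q = 0, so W_by = −ΔU = nCᵥ(T₁ − T₂).
Cᵥ = 5R/2 = 20.79 J/(mol·K).
W = (3.91)(20.79)(624 − 832) = -16904 J.
Work on gas = −W_by = 16904 J.

W ≈ 16900 J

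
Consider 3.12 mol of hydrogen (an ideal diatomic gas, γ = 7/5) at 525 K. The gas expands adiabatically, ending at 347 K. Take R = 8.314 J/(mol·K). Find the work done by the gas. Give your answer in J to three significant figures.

Adiabatic ⇒ Q = 0, so W_by = −ΔU = nCᵥ(T₁ − T₂).
Cᵥ = 5R/2 = 20.79 J/(mol·K).
W = (3.12)(20.79)(525 − 347) = 11543 J.

W ≈ 11500 J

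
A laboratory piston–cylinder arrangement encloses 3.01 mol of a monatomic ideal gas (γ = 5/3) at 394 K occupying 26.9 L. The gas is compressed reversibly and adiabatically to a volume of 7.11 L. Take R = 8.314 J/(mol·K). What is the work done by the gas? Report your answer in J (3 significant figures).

W ≈ -21100 J

Adiabatic: TV^(γ−1) = const with γ = 5/3.
T₂ = T₁ (V₁/V₂)^(γ−1) = 394 × (26.9/7.11)^0.667 = 394 × 2.428 = 956.6 K.
W_by = nCᵥ(T₁ − T₂) = (3.01)(12.47)(394 − 956.6) = -21120 J.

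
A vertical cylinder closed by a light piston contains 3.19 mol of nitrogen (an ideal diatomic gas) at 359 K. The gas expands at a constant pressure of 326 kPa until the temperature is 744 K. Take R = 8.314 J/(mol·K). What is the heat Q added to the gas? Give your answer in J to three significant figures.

Isobaric: W = nRΔT = (3.19)(8.314)(385) = 10211 J.
ΔU = nCᵥΔT with Cᵥ = 5R/2: ΔU = (3.19)(20.79)(385) = 25527 J.
Q = ΔU + W = 25527 + 10211 = 35738 J.

Q ≈ 35700 J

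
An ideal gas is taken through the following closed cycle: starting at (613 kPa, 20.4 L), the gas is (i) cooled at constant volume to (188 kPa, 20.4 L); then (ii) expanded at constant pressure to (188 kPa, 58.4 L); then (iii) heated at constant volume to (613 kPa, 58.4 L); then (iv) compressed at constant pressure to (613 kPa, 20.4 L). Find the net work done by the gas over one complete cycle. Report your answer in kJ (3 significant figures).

Constant-volume legs do no work.
W(ii) = (188)(58.4 − 20.4) = 7144 J; W(iv) = (613)(20.4 − 58.4) = -23294 J.
W_net = 7144 − 23294 = -16150 J (the counter-clockwise enclosed area).

W_net ≈ -16.2 kJ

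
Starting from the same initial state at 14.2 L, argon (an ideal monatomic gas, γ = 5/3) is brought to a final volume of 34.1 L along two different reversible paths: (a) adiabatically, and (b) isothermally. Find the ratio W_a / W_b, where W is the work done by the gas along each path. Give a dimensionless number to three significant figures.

Path (a) adiabatic: W = P₁V₁(1 − (V₁/V₂)^(γ−1))/(γ−1) → W_a/(P₁V₁) = 0.6635.
Path (b) isothermal: W = P₁V₁ ln(V₂/V₁) → W_b/(P₁V₁) = 0.8761.
W_a / W_b = 0.6635 / 0.8761 = 0.7574.

W_a / W_b ≈ 0.757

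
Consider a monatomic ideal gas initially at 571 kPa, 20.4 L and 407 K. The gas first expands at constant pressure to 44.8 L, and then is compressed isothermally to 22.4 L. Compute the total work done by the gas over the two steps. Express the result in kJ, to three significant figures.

Step 1 (isobaric): W = PΔV = (571 kPa)(44.8 − 20.4 L) = 13932 J.
After step 1: P = 571 kPa, V = 44.8 L, T = 893.8 K.
Step 2 (isothermal): W = P₁V₁ ln(V₂/V₁) = (25581) ln(22.4/44.8) = -17731 J.
W_total = 13932 − 17731 = -3799 J.

W_total ≈ -3.80 kJ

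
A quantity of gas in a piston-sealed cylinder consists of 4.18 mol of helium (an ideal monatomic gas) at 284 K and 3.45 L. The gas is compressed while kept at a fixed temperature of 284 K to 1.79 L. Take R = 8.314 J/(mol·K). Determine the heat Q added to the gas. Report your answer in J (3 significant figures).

Q ≈ -6480 J

Isothermal ⇒ ΔU = 0, so Q = W = nRT ln(V₂/V₁).
Q = (4.18)(8.314)(284) ln(1.79/3.45) = 9870 × -0.6562 = -6476 J.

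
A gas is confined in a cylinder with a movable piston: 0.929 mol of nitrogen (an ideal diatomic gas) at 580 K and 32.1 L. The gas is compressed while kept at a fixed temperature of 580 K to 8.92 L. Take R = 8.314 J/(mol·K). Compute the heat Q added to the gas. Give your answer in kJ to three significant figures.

Q ≈ -5.74 kJ

Isothermal ⇒ ΔU = 0, so Q = W = nRT ln(V₂/V₁).
Q = (0.929)(8.314)(580) ln(8.92/32.1) = 4480 × -1.281 = -5737 J.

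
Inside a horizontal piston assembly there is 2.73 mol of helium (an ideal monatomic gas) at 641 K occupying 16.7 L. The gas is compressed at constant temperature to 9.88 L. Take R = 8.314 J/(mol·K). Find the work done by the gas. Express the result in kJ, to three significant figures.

W ≈ -7.64 kJ

Isothermal: W = nRT ln(V₂/V₁).
W = (2.73)(8.314)(641) × ln(9.88/16.7)
  = 14549 × -0.5249
W_by_gas = -7637 J.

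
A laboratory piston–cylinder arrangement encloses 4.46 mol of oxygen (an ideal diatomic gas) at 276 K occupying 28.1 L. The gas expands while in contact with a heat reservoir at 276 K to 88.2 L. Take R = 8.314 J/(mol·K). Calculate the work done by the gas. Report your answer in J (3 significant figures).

W ≈ 11700 J

Isothermal: W = nRT ln(V₂/V₁).
W = (4.46)(8.314)(276) × ln(88.2/28.1)
  = 10234 × 1.144
W_by_gas = 11706 J.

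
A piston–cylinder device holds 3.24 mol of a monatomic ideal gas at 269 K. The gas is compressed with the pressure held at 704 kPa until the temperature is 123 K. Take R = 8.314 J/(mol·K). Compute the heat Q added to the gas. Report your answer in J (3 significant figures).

Isobaric: W = nRΔT = (3.24)(8.314)(-146) = -3933 J.
ΔU = nCᵥΔT with Cᵥ = 3R/2: ΔU = (3.24)(12.47)(-146) = -5899 J.
Q = ΔU + W = -5899 − 3933 = -9832 J.

Q ≈ -9830 J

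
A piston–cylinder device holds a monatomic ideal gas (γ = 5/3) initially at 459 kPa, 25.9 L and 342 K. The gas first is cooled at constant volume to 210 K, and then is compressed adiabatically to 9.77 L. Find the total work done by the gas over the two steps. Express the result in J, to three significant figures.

W_total ≈ -10000 J

Step 1 (isochoric): W = 0 (constant volume).
After step 1: P = 281.8 kPa (V unchanged).
Step 2 (adiabatic): W = (P₁V₁ − P₂V₂)/(γ−1) = (7300 − 13982)/0.667 = -10024 J.
W_total = 0 − 10024 = -10024 J.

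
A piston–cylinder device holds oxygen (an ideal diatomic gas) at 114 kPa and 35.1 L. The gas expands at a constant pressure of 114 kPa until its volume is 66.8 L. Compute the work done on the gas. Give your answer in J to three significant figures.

Isobaric: W = P ΔV.
W = (114 kPa)(66.8 − 35.1 L) = (114)(31.7) = 3614 J.
Work on gas = −W_by = -3614 J.

W ≈ -3610 J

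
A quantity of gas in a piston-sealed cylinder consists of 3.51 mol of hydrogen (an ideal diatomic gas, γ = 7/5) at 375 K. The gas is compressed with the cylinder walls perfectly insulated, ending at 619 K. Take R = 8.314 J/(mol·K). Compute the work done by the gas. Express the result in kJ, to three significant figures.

W ≈ -17.8 kJ

Adiabatic ⇒ Q = 0, so W_by = −ΔU = nCᵥ(T₁ − T₂).
Cᵥ = 5R/2 = 20.79 J/(mol·K).
W = (3.51)(20.79)(375 − 619) = -17801 J.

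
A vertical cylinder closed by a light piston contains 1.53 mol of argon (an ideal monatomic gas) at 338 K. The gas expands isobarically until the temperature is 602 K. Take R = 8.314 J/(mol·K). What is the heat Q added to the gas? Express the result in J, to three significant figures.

Q ≈ 8400 J

Isobaric: W = nRΔT = (1.53)(8.314)(264) = 3358 J.
ΔU = nCᵥΔT with Cᵥ = 3R/2: ΔU = (1.53)(12.47)(264) = 5037 J.
Q = ΔU + W = 5037 + 3358 = 8395 J.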